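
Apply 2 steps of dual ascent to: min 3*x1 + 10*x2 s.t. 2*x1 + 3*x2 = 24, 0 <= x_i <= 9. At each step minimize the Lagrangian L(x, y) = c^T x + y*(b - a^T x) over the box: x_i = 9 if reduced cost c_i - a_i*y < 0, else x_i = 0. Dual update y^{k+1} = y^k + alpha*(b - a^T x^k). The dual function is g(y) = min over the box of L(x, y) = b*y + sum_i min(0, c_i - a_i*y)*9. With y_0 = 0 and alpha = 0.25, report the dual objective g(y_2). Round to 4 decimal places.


Dual ascent for LP: min 3*x1 + 10*x2, 2*x1 + 3*x2 = 24, 0 <= x_i <= 9
Step 1: y^k = 0.0, reduced costs: (3.0, 10.0)
  x^k = (0.0, 0.0), subgradient = b - a^T x = 24.0
  y^{k+1} = 0.0 + 0.25*24.0 = 6.0
Step 2: y^k = 6.0, reduced costs: (-9.0, -8.0)
  x^k = (9.0, 9.0), subgradient = b - a^T x = -21.0
  y^{k+1} = 6.0 + 0.25*-21.0 = 0.75
Dual objective at y_2 = 0.75: reduced costs (1.5, 7.75), box minimizer x = (0.0, 0.0)
g(y_2) = b*y + (c1 - a1*y)*x1 + (c2 - a2*y)*x2 = 24*0.75 + 1.5*0.0 + 7.75*0.0 = 18.0 + 0.0 + 0.0 = 18.0


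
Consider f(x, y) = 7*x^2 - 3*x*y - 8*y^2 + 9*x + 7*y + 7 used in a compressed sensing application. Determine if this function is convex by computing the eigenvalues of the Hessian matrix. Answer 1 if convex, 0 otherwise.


The Hessian of f(x,y) = 7*x^2 - 3*x*y - 8*y^2 + 9*x + 7*y + 7 is:
H = [[14, -3], [-3, -16]]
Trace = 14 - 16 = -2
Determinant = 14*-16 - (-3)^2 = -233
Discriminant = (-2)^2 - 4*-233 = 936.0
Eigenvalues: lambda_1 = -16.2971, lambda_2 = 14.2971
The function is not convex.

0


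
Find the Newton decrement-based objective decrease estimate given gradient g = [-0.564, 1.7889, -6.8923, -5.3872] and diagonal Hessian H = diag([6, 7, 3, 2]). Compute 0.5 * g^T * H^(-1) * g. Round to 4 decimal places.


Step 1: H is diagonal, so H^(-1) * g = [-0.094, 0.2556, -2.2974, -2.6936].
Step 2: g^T H^(-1) g = sum_i g_i^2 / H_ii
  = (-0.564)^2/6 + (1.7889)^2/7 + (-6.8923)^2/3 + (-5.3872)^2/2
  = 0.053 + 0.4572 + 15.8346 + 14.511 = 30.8557
Step 3: Objective decrease = 0.5 * g^T H^(-1) g = 15.4279


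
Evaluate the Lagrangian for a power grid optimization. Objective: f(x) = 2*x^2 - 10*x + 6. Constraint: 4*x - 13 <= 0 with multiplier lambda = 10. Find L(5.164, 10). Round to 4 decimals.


Step 1: Evaluate f(x).
f(5.164) = 2*5.164^2 - 10*5.164 + 6 = 7.6938
Step 2: Evaluate g(x).
g(5.164) = 4*5.164 - 13 = 7.656
Step 3: Compute Lagrangian.
L = 7.6938 + 10*7.656 = 84.2538


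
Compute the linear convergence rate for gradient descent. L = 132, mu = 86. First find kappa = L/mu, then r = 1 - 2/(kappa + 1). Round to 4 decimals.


Step 1: Compute the condition number.
kappa = L/mu = 132/86 = 1.5349
Step 2: Compute the convergence rate.
r = 1 - 2/(kappa + 1) = 1 - 2*mu/(L + mu) = (L - mu)/(L + mu) = 46/218 = 0.211


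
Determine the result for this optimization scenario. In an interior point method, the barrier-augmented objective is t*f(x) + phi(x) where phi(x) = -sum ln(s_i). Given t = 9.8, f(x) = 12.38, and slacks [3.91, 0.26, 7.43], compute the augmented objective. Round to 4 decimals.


Step 1: Compute log-barrier.
ln values: [1.3635, -1.3471, 2.0055]
phi = -(1.3635 - 1.3471 + 2.0055) = -2.022
Step 2: Compute augmented objective.
t*f(x) = 9.8*12.38 = 121.324
Total = 121.324 - 2.022 = 119.302


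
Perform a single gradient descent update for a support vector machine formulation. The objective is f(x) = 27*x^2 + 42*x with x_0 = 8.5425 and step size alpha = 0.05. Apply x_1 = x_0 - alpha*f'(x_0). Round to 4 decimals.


We compute the gradient at x_0 and apply the update.
f'(x) = 54*x + 42
f'(8.5425) = 54*8.5425 + 42 = 503.295
x_1 = 8.5425 - 0.05*503.295 = -16.6223


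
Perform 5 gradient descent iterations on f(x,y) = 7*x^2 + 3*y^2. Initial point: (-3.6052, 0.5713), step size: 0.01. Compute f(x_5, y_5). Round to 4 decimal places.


Gradient descent on f(x,y) = 7*x^2 + 3*y^2.
Starting point: (-3.6052, 0.5713), alpha = 0.01
Step 1: grad_x = 2*7*-3.6052 = -50.4728, grad_y = 2*3*0.5713 = 3.4278
  x_1 = -3.6052 - 0.01*-50.4728 = -3.1005
  y_1 = 0.5713 - 0.01*3.4278 = 0.537
Step 2: grad_x = 2*7*-3.1005 = -43.4066, grad_y = 2*3*0.537 = 3.2221
  x_2 = -3.1005 - 0.01*-43.4066 = -2.6664
  y_2 = 0.537 - 0.01*3.2221 = 0.5048
Step 3: grad_x = 2*7*-2.6664 = -37.3297, grad_y = 2*3*0.5048 = 3.0288
  x_3 = -2.6664 - 0.01*-37.3297 = -2.2931
  y_3 = 0.5048 - 0.01*3.0288 = 0.4745
Step 4: grad_x = 2*7*-2.2931 = -32.1035, grad_y = 2*3*0.4745 = 2.8471
  x_4 = -2.2931 - 0.01*-32.1035 = -1.9721
  y_4 = 0.4745 - 0.01*2.8471 = 0.446
Step 5: grad_x = 2*7*-1.9721 = -27.609, grad_y = 2*3*0.446 = 2.6763
  x_5 = -1.9721 - 0.01*-27.609 = -1.696
  y_5 = 0.446 - 0.01*2.6763 = 0.4193
f(-1.696, 0.4193) = 7*(-1.696)^2 + 3*0.4193^2 = 20.6619


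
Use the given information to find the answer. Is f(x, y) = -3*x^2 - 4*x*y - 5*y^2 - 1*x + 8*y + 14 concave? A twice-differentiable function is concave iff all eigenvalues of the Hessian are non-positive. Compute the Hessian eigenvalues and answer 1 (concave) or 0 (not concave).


The Hessian of f(x,y) = -3*x^2 - 4*x*y - 5*y^2 - 1*x + 8*y + 14 is:
H = [[-6, -4], [-4, -10]]
Trace = -6 - 10 = -16
Determinant = -6*-10 - (-4)^2 = 44
Discriminant = (-16)^2 - 4*44 = 80.0
Eigenvalues: lambda_1 = -12.4721, lambda_2 = -3.5279
The function is concave.

1


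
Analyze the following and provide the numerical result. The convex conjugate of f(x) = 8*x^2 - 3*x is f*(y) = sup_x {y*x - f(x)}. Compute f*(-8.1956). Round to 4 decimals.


f*(y) = sup_x {y*x - a*x^2 - b*x} = sup_x {(y-b)*x - a*x^2}
FOC: (y - b) - 2a*x = 0 => x* = (y - b)/(2a)
x* = (-8.1956 + 3)/(2*8) = -0.3247
f*(-8.1956) = (y-b)^2/(4a) = (-8.1956 + 3)^2/(4*8)
= 26.9943/32 = 0.8436


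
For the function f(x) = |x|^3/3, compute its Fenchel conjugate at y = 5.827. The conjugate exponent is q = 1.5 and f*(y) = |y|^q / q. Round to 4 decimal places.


The conjugate exponent q satisfies 1/p + 1/q = 1.
p = 3, so q = 3/(3 - 1) = 1.5
|y|^q = 5.827^1.5 = 14.0659
f*(5.827) = 14.0659 / 1.5 = 9.3773


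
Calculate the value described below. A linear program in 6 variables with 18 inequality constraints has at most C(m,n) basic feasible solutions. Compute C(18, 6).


Each vertex corresponds to some choice of n active constraints out of m, so the number of vertices is at most C(m, n) = m! / (n!(m-n)!).
m = 18, n = 6
Numerator: 18 * 17 * 16 * 15 * 14 * 13
Denominator: 6! = 720
C(18, 6) = 18564


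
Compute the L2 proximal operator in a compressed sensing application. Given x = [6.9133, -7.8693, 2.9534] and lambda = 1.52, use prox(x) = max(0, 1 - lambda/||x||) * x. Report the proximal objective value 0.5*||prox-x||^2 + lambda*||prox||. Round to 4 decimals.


Step 1: Compute ||x||.
||x|| = 10.8831
Step 2: Compute scaling factor.
scale = max(0, 1 - 1.52/10.8831) = 0.8603
Step 3: prox(x) = [5.9477, -6.7702, 2.5409]
||prox(x)|| = 9.3631
Step 4: Proximal objective.
0.5*||prox-x||^2 = 1.1552
lambda*||prox|| = 14.2319
Total = 15.3871


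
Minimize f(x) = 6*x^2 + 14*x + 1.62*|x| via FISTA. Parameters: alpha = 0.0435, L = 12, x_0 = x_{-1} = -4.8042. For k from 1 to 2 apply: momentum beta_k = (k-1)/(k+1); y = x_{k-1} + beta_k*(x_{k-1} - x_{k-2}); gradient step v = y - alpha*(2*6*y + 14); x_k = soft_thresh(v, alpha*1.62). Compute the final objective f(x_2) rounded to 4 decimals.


FISTA on f(x) = 6*x^2 + 14*x + 1.62*|x|
L = 12, alpha = 0.0435
Iteration 1: beta = 0.0, y = -4.8042 + 0.0*(-4.8042 + 4.8042) = -4.8042
  grad(y) = -43.6504, v = y - alpha*grad = -2.9054
  prox(v) = soft_thresh(-2.9054, 0.0705) = -2.8349
Iteration 2: beta = 0.3333, y = -2.8349 + 0.3333*(-2.8349 + 4.8042) = -2.1785
  grad(y) = -12.1422, v = y - alpha*grad = -1.6503
  prox(v) = soft_thresh(-1.6503, 0.0705) = -1.5799
f(x_2) = 6*(-1.5799)^2 + 14*(-1.5799) + 1.62*|-1.5799| = -4.5829


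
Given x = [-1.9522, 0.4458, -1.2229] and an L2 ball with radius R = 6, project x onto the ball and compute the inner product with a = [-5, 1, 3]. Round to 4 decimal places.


Step 1: Compute ||x|| (intermediates to 6 decimals).
||x|| = sqrt((-1.9522)^2 + 0.4458^2 + (-1.2229)^2) = 2.346339
Step 2: Project.
Since ||x|| <= R, proj = x (no scaling needed).
proj(x) = [-1.9522, 0.4458, -1.2229]
Step 3: Dot product.
a^T * proj(x) = -5*(-1.9522) + 1*0.4458 + 3*(-1.2229) = 6.5381


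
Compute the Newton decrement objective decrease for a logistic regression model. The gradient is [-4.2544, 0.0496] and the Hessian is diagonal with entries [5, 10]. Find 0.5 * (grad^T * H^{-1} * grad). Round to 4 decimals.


Step 1: H is diagonal, so H^(-1) * g = [-0.8509, 0.005].
Step 2: g^T H^(-1) g = sum_i g_i^2 / H_ii
  = (-4.2544)^2/5 + (0.0496)^2/10
  = 3.62 + 0.0002 = 3.6202
Step 3: Objective decrease = 0.5 * g^T H^(-1) g = 1.8101


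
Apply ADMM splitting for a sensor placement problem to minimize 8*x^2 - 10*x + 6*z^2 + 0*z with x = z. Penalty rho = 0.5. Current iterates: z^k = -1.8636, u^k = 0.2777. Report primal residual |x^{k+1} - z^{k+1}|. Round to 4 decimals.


ADMM iteration with rho = 0.5, z^k = -1.8636, u^k = 0.2777
Step 1: x-update.
Minimize 8*x^2 - 10*x + (0.5/2)*(x + 1.8636 + 0.2777)^2
FOC: (2*8 + 0.5)*x = 10 + 0.5*(-1.8636 - 0.2777)
x^{k+1} = 0.5412
Step 2: z-update.
Minimize 6*z^2 + 0*z + (0.5/2)*(0.5412 - z + 0.2777)^2
FOC: (2*6 + 0.5)*z = 0 + 0.5*(0.5412 + 0.2777)
z^{k+1} = 0.0328
Step 3: u-update.
u^{k+1} = 0.2777 + 0.5412 - 0.0328 = 0.7861
Step 4: Primal residual = |0.5412 - 0.0328| = 0.5084


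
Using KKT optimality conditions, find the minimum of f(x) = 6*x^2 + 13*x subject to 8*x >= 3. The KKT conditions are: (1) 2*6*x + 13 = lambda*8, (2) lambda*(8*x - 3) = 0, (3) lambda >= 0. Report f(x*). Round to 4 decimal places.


Step 1: Try lambda = 0 (constraint inactive).
x_unc = -13/(2*6) = -1.0833
Check: 8*-1.0833 = -8.6664 < 3 -- violated!
Step 2: Constraint must be active: 8*x = 3
x* = 3/8 = 0.375
lambda = (2*6*0.375 + 13)/8 = 2.1875
Step 3: Compute optimal value.
f(x*) = 6*0.375^2 + 13*0.375 = 5.7188


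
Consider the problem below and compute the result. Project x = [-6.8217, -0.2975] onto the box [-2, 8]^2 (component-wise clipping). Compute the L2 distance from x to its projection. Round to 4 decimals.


Project each component onto [-2, 8].
clip(-6.8217) = -2.0, clip(-0.2975) = -0.2975
Projection = [-2.0, -0.2975]
Squared diffs: [23.2488, 0.0]
Distance = sqrt(23.2488) = 4.8217


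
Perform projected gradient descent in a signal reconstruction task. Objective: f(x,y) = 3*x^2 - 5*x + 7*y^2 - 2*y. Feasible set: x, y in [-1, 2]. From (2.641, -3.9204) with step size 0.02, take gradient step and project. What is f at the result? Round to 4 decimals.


Step 1: Compute gradient at (2.641, -3.9204).
grad_x = 2*3*2.641 - 5 = 10.846
grad_y = 2*7*-3.9204 - 2 = -56.8856
Step 2: Gradient step.
x_raw = 2.641 - 0.02*10.846 = 2.4241
y_raw = -3.9204 - 0.02*-56.8856 = -2.7827
Step 3: Project onto [-1, 2].
x_proj = clip(2.4241) = 2.0
y_proj = clip(-2.7827) = -1.0
Step 4: Evaluate f.
f(2.0, -1.0) = 11.0


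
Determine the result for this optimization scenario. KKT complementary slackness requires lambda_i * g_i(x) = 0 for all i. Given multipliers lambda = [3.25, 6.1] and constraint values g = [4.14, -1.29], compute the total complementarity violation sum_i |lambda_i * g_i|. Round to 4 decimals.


KKT complementary slackness check:
lambda_1 * g_1 = 3.25 * 4.14 = 13.455
lambda_2 * g_2 = 6.1 * -1.29 = -7.869
Total violation = 13.455 + 7.869 = 21.324


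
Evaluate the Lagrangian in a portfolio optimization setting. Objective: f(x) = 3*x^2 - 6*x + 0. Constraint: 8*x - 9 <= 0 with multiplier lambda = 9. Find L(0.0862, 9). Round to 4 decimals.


Step 1: Evaluate f(x).
f(0.0862) = 3*0.0862^2 - 6*0.0862 + 0 = -0.4949
Step 2: Evaluate g(x).
g(0.0862) = 8*0.0862 - 9 = -8.3104
Step 3: Compute Lagrangian.
L = -0.4949 + 9*-8.3104 = -75.2885


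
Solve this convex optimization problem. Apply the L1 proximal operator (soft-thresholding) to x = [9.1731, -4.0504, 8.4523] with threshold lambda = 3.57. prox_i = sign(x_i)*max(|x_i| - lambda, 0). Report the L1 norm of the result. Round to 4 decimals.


Soft-thresholding with lambda = 3.57:
prox(9.1731) = sign(9.1731)*max(|9.1731| - 3.57, 0) = 5.6031
prox(-4.0504) = sign(-4.0504)*max(|-4.0504| - 3.57, 0) = -0.4804
prox(8.4523) = sign(8.4523)*max(|8.4523| - 3.57, 0) = 4.8823
prox(x) = [5.6031, -0.4804, 4.8823]
||prox(x)||_1 = 5.6031 + 0.4804 + 4.8823 = 10.9658


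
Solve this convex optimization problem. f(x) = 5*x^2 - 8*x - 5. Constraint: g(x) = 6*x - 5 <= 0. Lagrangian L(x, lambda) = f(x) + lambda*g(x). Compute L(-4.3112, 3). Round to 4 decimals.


Step 1: Evaluate f(x).
f(-4.3112) = 5*(-4.3112)^2 - 8*(-4.3112) - 5 = 122.4218
Step 2: Evaluate g(x).
g(-4.3112) = 6*-4.3112 - 5 = -30.8672
Step 3: Compute Lagrangian.
L = 122.4218 + 3*-30.8672 = 29.8202


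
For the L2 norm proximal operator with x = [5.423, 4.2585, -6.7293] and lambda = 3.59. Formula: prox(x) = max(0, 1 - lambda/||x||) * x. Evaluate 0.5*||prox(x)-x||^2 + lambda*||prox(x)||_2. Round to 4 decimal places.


Step 1: Compute ||x||.
||x|| = 9.6347
Step 2: Compute scaling factor.
scale = max(0, 1 - 3.59/9.6347) = 0.6274
Step 3: prox(x) = [3.4023, 2.6717, -4.2219]
||prox(x)|| = 6.0447
Step 4: Proximal objective.
0.5*||prox-x||^2 = 6.4441
lambda*||prox|| = 21.7005
Total = 28.1445


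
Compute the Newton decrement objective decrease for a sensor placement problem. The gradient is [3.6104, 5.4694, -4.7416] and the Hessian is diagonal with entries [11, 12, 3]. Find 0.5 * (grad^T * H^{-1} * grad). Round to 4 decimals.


Step 1: H is diagonal, so H^(-1) * g = [0.3282, 0.4558, -1.5805].
Step 2: g^T H^(-1) g = sum_i g_i^2 / H_ii
  = (3.6104)^2/11 + (5.4694)^2/12 + (-4.7416)^2/3
  = 1.185 + 2.4929 + 7.4943 = 11.1721
Step 3: Objective decrease = 0.5 * g^T H^(-1) g = 5.5861


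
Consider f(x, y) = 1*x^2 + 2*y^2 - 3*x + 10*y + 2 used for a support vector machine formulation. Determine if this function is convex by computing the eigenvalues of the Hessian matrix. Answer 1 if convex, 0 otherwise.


The Hessian of f(x,y) = 1*x^2 + 2*y^2 - 3*x + 10*y + 2 is:
H = [[2, 0], [0, 4]]
Trace = 2 + 4 = 6
Determinant = 2*4 - (0)^2 = 8
Discriminant = (6)^2 - 4*8 = 4.0
Eigenvalues: lambda_1 = 2.0, lambda_2 = 4.0
The function is convex.

1


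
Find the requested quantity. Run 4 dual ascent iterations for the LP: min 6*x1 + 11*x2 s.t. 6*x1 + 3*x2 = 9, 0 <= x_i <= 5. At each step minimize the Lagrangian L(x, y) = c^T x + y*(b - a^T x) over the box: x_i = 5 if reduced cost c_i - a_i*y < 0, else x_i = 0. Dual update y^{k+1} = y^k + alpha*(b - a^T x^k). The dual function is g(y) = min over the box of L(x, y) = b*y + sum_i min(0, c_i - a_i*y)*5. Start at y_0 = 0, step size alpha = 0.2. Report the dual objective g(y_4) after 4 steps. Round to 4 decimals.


Dual ascent for LP: min 6*x1 + 11*x2, 6*x1 + 3*x2 = 9, 0 <= x_i <= 5
Step 1: y^k = 0.0, reduced costs: (6.0, 11.0)
  x^k = (0.0, 0.0), subgradient = b - a^T x = 9.0
  y^{k+1} = 0.0 + 0.2*9.0 = 1.8
Step 2: y^k = 1.8, reduced costs: (-4.8, 5.6)
  x^k = (5.0, 0.0), subgradient = b - a^T x = -21.0
  y^{k+1} = 1.8 + 0.2*-21.0 = -2.4
Step 3: y^k = -2.4, reduced costs: (20.4, 18.2)
  x^k = (0.0, 0.0), subgradient = b - a^T x = 9.0
  y^{k+1} = -2.4 + 0.2*9.0 = -0.6
Step 4: y^k = -0.6, reduced costs: (9.6, 12.8)
  x^k = (0.0, 0.0), subgradient = b - a^T x = 9.0
  y^{k+1} = -0.6 + 0.2*9.0 = 1.2
Dual objective at y_4 = 1.2: reduced costs (-1.2, 7.4), box minimizer x = (5.0, 0.0)
g(y_4) = b*y + (c1 - a1*y)*x1 + (c2 - a2*y)*x2 = 9*1.2 + (-1.2)*5.0 + 7.4*0.0 = 10.8 - 6.0 + 0.0 = 4.8


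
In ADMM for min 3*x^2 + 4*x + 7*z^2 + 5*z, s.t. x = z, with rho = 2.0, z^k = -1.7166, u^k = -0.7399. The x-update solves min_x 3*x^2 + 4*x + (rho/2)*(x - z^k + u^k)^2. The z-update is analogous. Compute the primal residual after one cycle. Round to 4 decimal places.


ADMM iteration with rho = 2.0, z^k = -1.7166, u^k = -0.7399
Step 1: x-update.
Minimize 3*x^2 + 4*x + (2.0/2)*(x + 1.7166 - 0.7399)^2
FOC: (2*3 + 2.0)*x = -4 + 2.0*(-1.7166 + 0.7399)
x^{k+1} = -0.7442
Step 2: z-update.
Minimize 7*z^2 + 5*z + (2.0/2)*(-0.7442 - z - 0.7399)^2
FOC: (2*7 + 2.0)*z = -5 + 2.0*(-0.7442 - 0.7399)
z^{k+1} = -0.498
Step 3: u-update.
u^{k+1} = -0.7399 - 0.7442 + 0.498 = -0.9861
Step 4: Primal residual = |-0.7442 + 0.498| = 0.2462


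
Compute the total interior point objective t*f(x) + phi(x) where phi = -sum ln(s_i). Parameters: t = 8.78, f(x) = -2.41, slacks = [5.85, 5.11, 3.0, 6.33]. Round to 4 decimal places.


Step 1: Compute log-barrier.
ln values: [1.7664, 1.6312, 1.0986, 1.8453]
phi = -(1.7664 + 1.6312 + 1.0986 + 1.8453) = -6.3416
Step 2: Compute augmented objective.
t*f(x) = 8.78*-2.41 = -21.1598
Total = -21.1598 - 6.3416 = -27.5014


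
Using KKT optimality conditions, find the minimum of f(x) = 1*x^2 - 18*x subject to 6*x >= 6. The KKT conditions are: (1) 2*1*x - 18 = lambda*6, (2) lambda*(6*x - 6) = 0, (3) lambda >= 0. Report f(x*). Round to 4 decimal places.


Step 1: Try lambda = 0 (constraint inactive).
Stationarity: 2*1*x - 18 = 0
x* = 18/(2*1) = 9.0
Check constraint: 6*9.0 = 54.0 >= 6 -- satisfied.
Step 2: Compute optimal value.
f(x*) = 1*9.0^2 - 18*9.0 = -81.0


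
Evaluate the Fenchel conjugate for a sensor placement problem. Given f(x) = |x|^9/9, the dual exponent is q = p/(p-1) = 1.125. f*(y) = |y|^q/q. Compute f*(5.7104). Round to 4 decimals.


The conjugate exponent q satisfies 1/p + 1/q = 1.
p = 9, so q = 9/(9 - 1) = 1.125
|y|^q = 5.7104^1.125 = 7.0999
f*(5.7104) = 7.0999 / 1.125 = 6.311


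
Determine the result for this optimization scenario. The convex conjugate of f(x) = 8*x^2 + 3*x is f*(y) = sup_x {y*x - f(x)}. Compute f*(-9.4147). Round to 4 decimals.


f*(y) = sup_x {y*x - a*x^2 - b*x} = sup_x {(y-b)*x - a*x^2}
FOC: (y - b) - 2a*x = 0 => x* = (y - b)/(2a)
x* = (-9.4147 - 3)/(2*8) = -0.7759
f*(-9.4147) = (y-b)^2/(4a) = (-9.4147 - 3)^2/(4*8)
= 154.1248/32 = 4.8164


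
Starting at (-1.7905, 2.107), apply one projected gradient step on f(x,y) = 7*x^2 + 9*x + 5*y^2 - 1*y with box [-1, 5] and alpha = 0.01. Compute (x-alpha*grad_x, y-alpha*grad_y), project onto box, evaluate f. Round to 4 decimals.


Step 1: Compute gradient at (-1.7905, 2.107).
grad_x = 2*7*-1.7905 + 9 = -16.067
grad_y = 2*5*2.107 - 1 = 20.07
Step 2: Gradient step.
x_raw = -1.7905 - 0.01*-16.067 = -1.6298
y_raw = 2.107 - 0.01*20.07 = 1.9063
Step 3: Project onto [-1, 5].
x_proj = clip(-1.6298) = -1.0
y_proj = clip(1.9063) = 1.9063
Step 4: Evaluate f.
f(-1.0, 1.9063) = 14.2636


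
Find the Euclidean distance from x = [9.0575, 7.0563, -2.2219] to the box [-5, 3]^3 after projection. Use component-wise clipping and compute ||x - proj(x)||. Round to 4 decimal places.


Project each component onto [-5, 3].
clip(9.0575) = 3.0, clip(7.0563) = 3.0, clip(-2.2219) = -2.2219
Projection = [3.0, 3.0, -2.2219]
Squared diffs: [36.6933, 16.4536, 0.0]
Distance = sqrt(53.1469) = 7.2902


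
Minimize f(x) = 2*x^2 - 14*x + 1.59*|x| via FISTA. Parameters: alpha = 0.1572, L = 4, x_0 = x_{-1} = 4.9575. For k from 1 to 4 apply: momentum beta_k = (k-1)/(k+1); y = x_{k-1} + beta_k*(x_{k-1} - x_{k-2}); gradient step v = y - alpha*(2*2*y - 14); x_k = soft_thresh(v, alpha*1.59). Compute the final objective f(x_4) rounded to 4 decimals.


FISTA on f(x) = 2*x^2 - 14*x + 1.59*|x|
L = 4, alpha = 0.1572
Iteration 1: beta = 0.0, y = 4.9575 + 0.0*(4.9575 - 4.9575) = 4.9575
  grad(y) = 5.83, v = y - alpha*grad = 4.041
  prox(v) = soft_thresh(4.041, 0.2499) = 3.7911
Iteration 2: beta = 0.3333, y = 3.7911 + 0.3333*(3.7911 - 4.9575) = 3.4023
  grad(y) = -0.3909, v = y - alpha*grad = 3.4637
  prox(v) = soft_thresh(3.4637, 0.2499) = 3.2138
Iteration 3: beta = 0.5, y = 3.2138 + 0.5*(3.2138 - 3.7911) = 2.9251
  grad(y) = -2.2995, v = y - alpha*grad = 3.2866
  prox(v) = soft_thresh(3.2866, 0.2499) = 3.0367
Iteration 4: beta = 0.6, y = 3.0367 + 0.6*(3.0367 - 3.2138) = 2.9304
  grad(y) = -2.2784, v = y - alpha*grad = 3.2886
  prox(v) = soft_thresh(3.2886, 0.2499) = 3.0386
f(x_4) = 2*3.0386^2 - 14*3.0386 + 1.59*|3.0386| = -19.2428


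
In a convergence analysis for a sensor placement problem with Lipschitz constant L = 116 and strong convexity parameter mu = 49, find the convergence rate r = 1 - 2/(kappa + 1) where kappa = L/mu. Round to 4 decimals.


Step 1: Compute the condition number.
kappa = L/mu = 116/49 = 2.3673
Step 2: Compute the convergence rate.
r = 1 - 2/(kappa + 1) = 1 - 2*mu/(L + mu) = (L - mu)/(L + mu) = 67/165 = 0.4061


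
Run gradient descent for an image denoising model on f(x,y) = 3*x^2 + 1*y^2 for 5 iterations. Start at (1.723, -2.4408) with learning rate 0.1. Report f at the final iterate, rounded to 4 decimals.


Gradient descent on f(x,y) = 3*x^2 + 1*y^2.
Starting point: (1.723, -2.4408), alpha = 0.1
Step 1: grad_x = 2*3*1.723 = 10.338, grad_y = 2*1*-2.4408 = -4.8816
  x_1 = 1.723 - 0.1*10.338 = 0.6892
  y_1 = -2.4408 - 0.1*-4.8816 = -1.9526
Step 2: grad_x = 2*3*0.6892 = 4.1352, grad_y = 2*1*-1.9526 = -3.9053
  x_2 = 0.6892 - 0.1*4.1352 = 0.2757
  y_2 = -1.9526 - 0.1*-3.9053 = -1.5621
Step 3: grad_x = 2*3*0.2757 = 1.6541, grad_y = 2*1*-1.5621 = -3.1242
  x_3 = 0.2757 - 0.1*1.6541 = 0.1103
  y_3 = -1.5621 - 0.1*-3.1242 = -1.2497
Step 4: grad_x = 2*3*0.1103 = 0.6616, grad_y = 2*1*-1.2497 = -2.4994
  x_4 = 0.1103 - 0.1*0.6616 = 0.0441
  y_4 = -1.2497 - 0.1*-2.4994 = -0.9998
Step 5: grad_x = 2*3*0.0441 = 0.2647, grad_y = 2*1*-0.9998 = -1.9995
  x_5 = 0.0441 - 0.1*0.2647 = 0.0176
  y_5 = -0.9998 - 0.1*-1.9995 = -0.7998
f(0.0176, -0.7998) = 3*0.0176^2 + 1*(-0.7998)^2 = 0.6406


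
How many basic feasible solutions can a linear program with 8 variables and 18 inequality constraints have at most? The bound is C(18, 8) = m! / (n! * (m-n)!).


Each vertex corresponds to some choice of n active constraints out of m, so the number of vertices is at most C(m, n) = m! / (n!(m-n)!).
m = 18, n = 8
Numerator: 18 * 17 * 16 * 15 * 14 * 13 * 12 * 11
Denominator: 8! = 40320
C(18, 8) = 43758


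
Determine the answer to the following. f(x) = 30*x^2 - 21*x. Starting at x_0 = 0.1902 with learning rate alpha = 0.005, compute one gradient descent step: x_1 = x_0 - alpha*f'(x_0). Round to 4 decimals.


We compute the gradient at x_0 and apply the update.
f'(x) = 60*x - 21
f'(0.1902) = 60*0.1902 - 21 = -9.588
x_1 = 0.1902 - 0.005*-9.588 = 0.2381


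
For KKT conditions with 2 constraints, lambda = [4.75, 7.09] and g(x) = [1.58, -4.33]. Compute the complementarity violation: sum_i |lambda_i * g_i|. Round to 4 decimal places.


KKT complementary slackness check:
lambda_1 * g_1 = 4.75 * 1.58 = 7.505
lambda_2 * g_2 = 7.09 * -4.33 = -30.6997
Total violation = 7.505 + 30.6997 = 38.2047


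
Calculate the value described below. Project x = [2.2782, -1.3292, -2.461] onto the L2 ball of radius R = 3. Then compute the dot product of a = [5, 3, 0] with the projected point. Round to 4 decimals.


Step 1: Compute ||x|| (intermediates to 6 decimals).
||x|| = sqrt(2.2782^2 + (-1.3292)^2 + (-2.461)^2) = 3.607421
Step 2: Project.
Since ||x|| > R, scale = R/||x|| = 3/3.607421 = 0.831619, proj(x) = scale * x
proj(x) = [1.894594, -1.105388, -2.046614]
Step 3: Dot product.
a^T * proj(x) = 5*1.894594 + 3*(-1.105388) + 0*(-2.046614) = 6.1568


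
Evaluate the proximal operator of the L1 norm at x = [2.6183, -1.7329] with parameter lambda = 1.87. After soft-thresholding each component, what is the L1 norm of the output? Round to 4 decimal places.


Soft-thresholding with lambda = 1.87:
prox(2.6183) = sign(2.6183)*max(|2.6183| - 1.87, 0) = 0.7483
prox(-1.7329) = sign(-1.7329)*max(|-1.7329| - 1.87, 0) = 0.0
prox(x) = [0.7483, 0.0]
||prox(x)||_1 = 0.7483 + 0.0 = 0.7483


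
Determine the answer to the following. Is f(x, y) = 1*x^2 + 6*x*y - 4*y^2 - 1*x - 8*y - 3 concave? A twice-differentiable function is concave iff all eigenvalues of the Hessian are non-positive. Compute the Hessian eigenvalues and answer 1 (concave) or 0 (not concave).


The Hessian of f(x,y) = 1*x^2 + 6*x*y - 4*y^2 - 1*x - 8*y - 3 is:
H = [[2, 6], [6, -8]]
Trace = 2 - 8 = -6
Determinant = 2*-8 - (6)^2 = -52
Discriminant = (-6)^2 - 4*-52 = 244.0
Eigenvalues: lambda_1 = -10.8102, lambda_2 = 4.8102
The function is not concave.

0


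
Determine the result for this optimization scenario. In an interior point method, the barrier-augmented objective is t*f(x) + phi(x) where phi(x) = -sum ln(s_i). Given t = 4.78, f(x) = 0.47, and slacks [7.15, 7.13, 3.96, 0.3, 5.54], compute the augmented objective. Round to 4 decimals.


Step 1: Compute log-barrier.
ln values: [1.9671, 1.9643, 1.3762, -1.204, 1.712]
phi = -(1.9671 + 1.9643 + 1.3762 - 1.204 + 1.712) = -5.8157
Step 2: Compute augmented objective.
t*f(x) = 4.78*0.47 = 2.2466
Total = 2.2466 - 5.8157 = -3.5691


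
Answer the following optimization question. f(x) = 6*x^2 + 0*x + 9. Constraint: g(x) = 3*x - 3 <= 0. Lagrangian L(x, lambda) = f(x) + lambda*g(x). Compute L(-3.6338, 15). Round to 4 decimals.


Step 1: Evaluate f(x).
f(-3.6338) = 6*(-3.6338)^2 + 0*(-3.6338) + 9 = 88.227
Step 2: Evaluate g(x).
g(-3.6338) = 3*-3.6338 - 3 = -13.9014
Step 3: Compute Lagrangian.
L = 88.227 + 15*-13.9014 = -120.294


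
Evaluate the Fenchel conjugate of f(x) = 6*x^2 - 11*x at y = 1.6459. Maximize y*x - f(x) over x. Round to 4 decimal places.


f*(y) = sup_x {y*x - a*x^2 - b*x} = sup_x {(y-b)*x - a*x^2}
FOC: (y - b) - 2a*x = 0 => x* = (y - b)/(2a)
x* = (1.6459 + 11)/(2*6) = 1.0538
f*(1.6459) = (y-b)^2/(4a) = (1.6459 + 11)^2/(4*6)
= 159.9188/24 = 6.6633


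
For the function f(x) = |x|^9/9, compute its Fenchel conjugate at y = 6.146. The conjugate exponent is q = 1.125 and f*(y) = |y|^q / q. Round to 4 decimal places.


The conjugate exponent q satisfies 1/p + 1/q = 1.
p = 9, so q = 9/(9 - 1) = 1.125
|y|^q = 6.146^1.125 = 7.712
f*(6.146) = 7.712 / 1.125 = 6.8551


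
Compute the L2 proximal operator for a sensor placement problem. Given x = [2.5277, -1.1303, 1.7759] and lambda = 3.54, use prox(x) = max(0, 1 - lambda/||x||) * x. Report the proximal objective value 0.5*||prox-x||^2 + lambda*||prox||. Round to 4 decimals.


Step 1: Compute ||x||.
||x|| = 3.2895
Step 2: Compute scaling factor.
scale = max(0, 1 - 3.54/3.2895) = 0.0
Step 3: prox(x) = [0.0, -0.0, 0.0]
||prox(x)|| = 0.0
Step 4: Proximal objective.
0.5*||prox-x||^2 = 5.4103
lambda*||prox|| = 0.0
Total = 5.4103


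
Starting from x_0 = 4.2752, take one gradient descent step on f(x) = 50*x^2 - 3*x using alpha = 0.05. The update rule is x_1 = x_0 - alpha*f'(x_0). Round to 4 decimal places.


We compute the gradient at x_0 and apply the update.
f'(x) = 100*x - 3
f'(4.2752) = 100*4.2752 - 3 = 424.52
x_1 = 4.2752 - 0.05*424.52 = -16.9508


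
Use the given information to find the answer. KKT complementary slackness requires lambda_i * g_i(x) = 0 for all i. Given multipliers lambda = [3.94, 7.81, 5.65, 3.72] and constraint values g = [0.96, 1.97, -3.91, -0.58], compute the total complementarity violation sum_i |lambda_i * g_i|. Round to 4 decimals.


KKT complementary slackness check:
lambda_1 * g_1 = 3.94 * 0.96 = 3.7824
lambda_2 * g_2 = 7.81 * 1.97 = 15.3857
lambda_3 * g_3 = 5.65 * -3.91 = -22.0915
lambda_4 * g_4 = 3.72 * -0.58 = -2.1576
Total violation = 3.7824 + 15.3857 + 22.0915 + 2.1576 = 43.4172


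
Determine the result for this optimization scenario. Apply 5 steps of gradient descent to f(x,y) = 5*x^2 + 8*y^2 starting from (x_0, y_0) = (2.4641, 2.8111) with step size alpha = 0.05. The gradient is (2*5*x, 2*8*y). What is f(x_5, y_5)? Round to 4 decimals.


Gradient descent on f(x,y) = 5*x^2 + 8*y^2.
Starting point: (2.4641, 2.8111), alpha = 0.05
Step 1: grad_x = 2*5*2.4641 = 24.641, grad_y = 2*8*2.8111 = 44.9776
  x_1 = 2.4641 - 0.05*24.641 = 1.2321
  y_1 = 2.8111 - 0.05*44.9776 = 0.5622
Step 2: grad_x = 2*5*1.2321 = 12.3205, grad_y = 2*8*0.5622 = 8.9955
  x_2 = 1.2321 - 0.05*12.3205 = 0.616
  y_2 = 0.5622 - 0.05*8.9955 = 0.1124
Step 3: grad_x = 2*5*0.616 = 6.1603, grad_y = 2*8*0.1124 = 1.7991
  x_3 = 0.616 - 0.05*6.1603 = 0.308
  y_3 = 0.1124 - 0.05*1.7991 = 0.0225
Step 4: grad_x = 2*5*0.308 = 3.0801, grad_y = 2*8*0.0225 = 0.3598
  x_4 = 0.308 - 0.05*3.0801 = 0.154
  y_4 = 0.0225 - 0.05*0.3598 = 0.0045
Step 5: grad_x = 2*5*0.154 = 1.5401, grad_y = 2*8*0.0045 = 0.072
  x_5 = 0.154 - 0.05*1.5401 = 0.077
  y_5 = 0.0045 - 0.05*0.072 = 0.0009
f(0.077, 0.0009) = 5*0.077^2 + 8*0.0009^2 = 0.0297


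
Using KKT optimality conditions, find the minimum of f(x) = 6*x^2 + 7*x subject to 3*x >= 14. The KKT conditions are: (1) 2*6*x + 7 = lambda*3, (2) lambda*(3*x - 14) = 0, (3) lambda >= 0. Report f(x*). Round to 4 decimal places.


Step 1: Try lambda = 0 (constraint inactive).
x_unc = -7/(2*6) = -0.5833
Check: 3*-0.5833 = -1.7499 < 14 -- violated!
Step 2: Constraint must be active: 3*x = 14
x* = 14/3 = 4.6667 (rounded; the exact value 14/3 is used below)
lambda = (2*6*(14/3) + 7)/3 = 21.0
Step 3: Compute optimal value.
f(x*) = 6*(14/3)^2 + 7*(14/3) = 163.3333


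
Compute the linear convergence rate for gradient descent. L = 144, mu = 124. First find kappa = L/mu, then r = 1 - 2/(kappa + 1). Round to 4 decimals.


Step 1: Compute the condition number.
kappa = L/mu = 144/124 = 1.1613
Step 2: Compute the convergence rate.
r = 1 - 2/(kappa + 1) = 1 - 2*mu/(L + mu) = (L - mu)/(L + mu) = 20/268 = 0.0746


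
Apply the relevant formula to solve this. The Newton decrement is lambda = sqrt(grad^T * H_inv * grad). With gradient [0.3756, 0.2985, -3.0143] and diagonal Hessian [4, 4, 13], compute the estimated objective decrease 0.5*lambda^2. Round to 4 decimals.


Step 1: H is diagonal, so H^(-1) * g = [0.0939, 0.0746, -0.2319].
Step 2: g^T H^(-1) g = sum_i g_i^2 / H_ii
  = (0.3756)^2/4 + (0.2985)^2/4 + (-3.0143)^2/13
  = 0.0353 + 0.0223 + 0.6989 = 0.7565
Step 3: Objective decrease = 0.5 * g^T H^(-1) g = 0.3782


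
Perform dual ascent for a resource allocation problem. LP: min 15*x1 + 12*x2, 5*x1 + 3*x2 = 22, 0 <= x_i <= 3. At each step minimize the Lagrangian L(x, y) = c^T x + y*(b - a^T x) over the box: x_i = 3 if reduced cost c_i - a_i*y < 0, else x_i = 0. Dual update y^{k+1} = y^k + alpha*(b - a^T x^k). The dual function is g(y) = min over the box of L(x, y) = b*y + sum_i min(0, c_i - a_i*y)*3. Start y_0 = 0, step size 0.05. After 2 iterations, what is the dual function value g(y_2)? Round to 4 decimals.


Dual ascent for LP: min 15*x1 + 12*x2, 5*x1 + 3*x2 = 22, 0 <= x_i <= 3
Step 1: y^k = 0.0, reduced costs: (15.0, 12.0)
  x^k = (0.0, 0.0), subgradient = b - a^T x = 22.0
  y^{k+1} = 0.0 + 0.05*22.0 = 1.1
Step 2: y^k = 1.1, reduced costs: (9.5, 8.7)
  x^k = (0.0, 0.0), subgradient = b - a^T x = 22.0
  y^{k+1} = 1.1 + 0.05*22.0 = 2.2
Dual objective at y_2 = 2.2: reduced costs (4.0, 5.4), box minimizer x = (0.0, 0.0)
g(y_2) = b*y + (c1 - a1*y)*x1 + (c2 - a2*y)*x2 = 22*2.2 + 4.0*0.0 + 5.4*0.0 = 48.4 + 0.0 + 0.0 = 48.4


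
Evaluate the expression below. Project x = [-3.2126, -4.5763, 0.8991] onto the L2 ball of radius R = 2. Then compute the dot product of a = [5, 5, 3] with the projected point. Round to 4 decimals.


Step 1: Compute ||x|| (intermediates to 6 decimals).
||x|| = sqrt((-3.2126)^2 + (-4.5763)^2 + 0.8991^2) = 5.663188
Step 2: Project.
Since ||x|| > R, scale = R/||x|| = 2/5.663188 = 0.353158, proj(x) = scale * x
proj(x) = [-1.134555, -1.616157, 0.317524]
Step 3: Dot product.
a^T * proj(x) = 5*(-1.134555) + 5*(-1.616157) + 3*0.317524 = -12.801


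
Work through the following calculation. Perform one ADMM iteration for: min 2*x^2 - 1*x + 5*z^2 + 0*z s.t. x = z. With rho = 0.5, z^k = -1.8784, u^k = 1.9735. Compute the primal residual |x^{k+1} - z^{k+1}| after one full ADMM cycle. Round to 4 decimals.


ADMM iteration with rho = 0.5, z^k = -1.8784, u^k = 1.9735
Step 1: x-update.
Minimize 2*x^2 - 1*x + (0.5/2)*(x + 1.8784 + 1.9735)^2
FOC: (2*2 + 0.5)*x = 1 + 0.5*(-1.8784 - 1.9735)
x^{k+1} = -0.2058
Step 2: z-update.
Minimize 5*z^2 + 0*z + (0.5/2)*(-0.2058 - z + 1.9735)^2
FOC: (2*5 + 0.5)*z = 0 + 0.5*(-0.2058 + 1.9735)
z^{k+1} = 0.0842
Step 3: u-update.
u^{k+1} = 1.9735 - 0.2058 - 0.0842 = 1.6836
Step 4: Primal residual = |-0.2058 - 0.0842| = 0.2899


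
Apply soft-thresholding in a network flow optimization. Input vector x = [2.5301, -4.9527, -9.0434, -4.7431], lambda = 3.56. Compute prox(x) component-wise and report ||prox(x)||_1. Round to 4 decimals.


Soft-thresholding with lambda = 3.56:
prox(2.5301) = sign(2.5301)*max(|2.5301| - 3.56, 0) = 0.0
prox(-4.9527) = sign(-4.9527)*max(|-4.9527| - 3.56, 0) = -1.3927
prox(-9.0434) = sign(-9.0434)*max(|-9.0434| - 3.56, 0) = -5.4834
prox(-4.7431) = sign(-4.7431)*max(|-4.7431| - 3.56, 0) = -1.1831
prox(x) = [0.0, -1.3927, -5.4834, -1.1831]
||prox(x)||_1 = 0.0 + 1.3927 + 5.4834 + 1.1831 = 8.0592


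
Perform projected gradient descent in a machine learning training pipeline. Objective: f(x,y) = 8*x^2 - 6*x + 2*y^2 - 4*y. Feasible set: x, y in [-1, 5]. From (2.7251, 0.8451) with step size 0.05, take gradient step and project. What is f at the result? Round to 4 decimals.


Step 1: Compute gradient at (2.7251, 0.8451).
grad_x = 2*8*2.7251 - 6 = 37.6016
grad_y = 2*2*0.8451 - 4 = -0.6196
Step 2: Gradient step.
x_raw = 2.7251 - 0.05*37.6016 = 0.845
y_raw = 0.8451 - 0.05*-0.6196 = 0.8761
Step 3: Project onto [-1, 5].
x_proj = clip(0.845) = 0.845
y_proj = clip(0.8761) = 0.8761
Step 4: Evaluate f.
f(0.845, 0.8761) = -1.3269


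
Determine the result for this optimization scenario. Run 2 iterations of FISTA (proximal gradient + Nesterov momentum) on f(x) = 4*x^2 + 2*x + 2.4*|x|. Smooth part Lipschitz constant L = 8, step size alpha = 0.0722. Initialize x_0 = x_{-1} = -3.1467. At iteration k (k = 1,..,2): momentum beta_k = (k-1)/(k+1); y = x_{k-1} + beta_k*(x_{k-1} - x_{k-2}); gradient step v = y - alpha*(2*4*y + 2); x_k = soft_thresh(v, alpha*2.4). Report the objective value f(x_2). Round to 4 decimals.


FISTA on f(x) = 4*x^2 + 2*x + 2.4*|x|
L = 8, alpha = 0.0722
Iteration 1: beta = 0.0, y = -3.1467 + 0.0*(-3.1467 + 3.1467) = -3.1467
  grad(y) = -23.1736, v = y - alpha*grad = -1.4736
  prox(v) = soft_thresh(-1.4736, 0.1733) = -1.3003
Iteration 2: beta = 0.3333, y = -1.3003 + 0.3333*(-1.3003 + 3.1467) = -0.6848
  grad(y) = -3.4785, v = y - alpha*grad = -0.4337
  prox(v) = soft_thresh(-0.4337, 0.1733) = -0.2604
f(x_2) = 4*(-0.2604)^2 + 2*(-0.2604) + 2.4*|-0.2604| = 0.3754


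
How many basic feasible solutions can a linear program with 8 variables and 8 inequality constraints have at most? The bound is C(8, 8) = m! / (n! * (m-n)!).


Each vertex corresponds to some choice of n active constraints out of m, so the number of vertices is at most C(m, n) = m! / (n!(m-n)!).
m = 8, n = 8
Numerator: 8 * 7 * 6 * 5 * 4 * 3 * 2 * 1
Denominator: 8! = 40320
C(8, 8) = 1


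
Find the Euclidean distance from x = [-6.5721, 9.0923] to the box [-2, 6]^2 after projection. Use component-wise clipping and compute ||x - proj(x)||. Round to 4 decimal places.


Project each component onto [-2, 6].
clip(-6.5721) = -2.0, clip(9.0923) = 6.0
Projection = [-2.0, 6.0]
Squared diffs: [20.9041, 9.5623]
Distance = sqrt(30.4664) = 5.5196


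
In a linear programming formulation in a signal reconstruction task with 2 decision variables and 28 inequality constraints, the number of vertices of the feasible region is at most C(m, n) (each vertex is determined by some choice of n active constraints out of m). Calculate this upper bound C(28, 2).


Each vertex corresponds to some choice of n active constraints out of m, so the number of vertices is at most C(m, n) = m! / (n!(m-n)!).
m = 28, n = 2
Numerator: 28 * 27
Denominator: 2! = 2
C(28, 2) = 378


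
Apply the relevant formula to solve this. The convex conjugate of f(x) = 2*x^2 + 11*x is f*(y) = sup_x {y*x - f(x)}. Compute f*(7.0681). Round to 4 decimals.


f*(y) = sup_x {y*x - a*x^2 - b*x} = sup_x {(y-b)*x - a*x^2}
FOC: (y - b) - 2a*x = 0 => x* = (y - b)/(2a)
x* = (7.0681 - 11)/(2*2) = -0.983
f*(7.0681) = (y-b)^2/(4a) = (7.0681 - 11)^2/(4*2)
= 15.4598/8 = 1.9325


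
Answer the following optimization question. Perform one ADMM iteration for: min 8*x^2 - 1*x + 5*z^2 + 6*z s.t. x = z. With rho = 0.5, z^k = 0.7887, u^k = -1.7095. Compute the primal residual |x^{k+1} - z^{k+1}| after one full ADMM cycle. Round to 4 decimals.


ADMM iteration with rho = 0.5, z^k = 0.7887, u^k = -1.7095
Step 1: x-update.
Minimize 8*x^2 - 1*x + (0.5/2)*(x - 0.7887 - 1.7095)^2
FOC: (2*8 + 0.5)*x = 1 + 0.5*(0.7887 + 1.7095)
x^{k+1} = 0.1363
Step 2: z-update.
Minimize 5*z^2 + 6*z + (0.5/2)*(0.1363 - z - 1.7095)^2
FOC: (2*5 + 0.5)*z = -6 + 0.5*(0.1363 - 1.7095)
z^{k+1} = -0.6463
Step 3: u-update.
u^{k+1} = -1.7095 + 0.1363 + 0.6463 = -0.9268
Step 4: Primal residual = |0.1363 + 0.6463| = 0.7827


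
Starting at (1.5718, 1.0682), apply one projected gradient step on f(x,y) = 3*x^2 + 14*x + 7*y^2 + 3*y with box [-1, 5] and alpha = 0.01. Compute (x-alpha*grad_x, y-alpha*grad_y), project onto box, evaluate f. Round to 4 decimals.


Step 1: Compute gradient at (1.5718, 1.0682).
grad_x = 2*3*1.5718 + 14 = 23.4308
grad_y = 2*7*1.0682 + 3 = 17.9548
Step 2: Gradient step.
x_raw = 1.5718 - 0.01*23.4308 = 1.3375
y_raw = 1.0682 - 0.01*17.9548 = 0.8887
Step 3: Project onto [-1, 5].
x_proj = clip(1.3375) = 1.3375
y_proj = clip(0.8887) = 0.8887
Step 4: Evaluate f.
f(1.3375, 0.8887) = 32.2854


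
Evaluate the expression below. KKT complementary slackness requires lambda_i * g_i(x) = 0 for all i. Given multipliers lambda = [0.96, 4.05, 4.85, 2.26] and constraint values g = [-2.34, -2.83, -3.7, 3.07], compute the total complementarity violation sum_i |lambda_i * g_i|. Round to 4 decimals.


KKT complementary slackness check:
lambda_1 * g_1 = 0.96 * -2.34 = -2.2464
lambda_2 * g_2 = 4.05 * -2.83 = -11.4615
lambda_3 * g_3 = 4.85 * -3.7 = -17.945
lambda_4 * g_4 = 2.26 * 3.07 = 6.9382
Total violation = 2.2464 + 11.4615 + 17.945 + 6.9382 = 38.5911


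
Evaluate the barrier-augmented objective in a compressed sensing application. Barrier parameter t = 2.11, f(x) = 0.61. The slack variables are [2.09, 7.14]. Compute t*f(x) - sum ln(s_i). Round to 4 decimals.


Step 1: Compute log-barrier.
ln values: [0.7372, 1.9657]
phi = -(0.7372 + 1.9657) = -2.7029
Step 2: Compute augmented objective.
t*f(x) = 2.11*0.61 = 1.2871
Total = 1.2871 - 2.7029 = -1.4158


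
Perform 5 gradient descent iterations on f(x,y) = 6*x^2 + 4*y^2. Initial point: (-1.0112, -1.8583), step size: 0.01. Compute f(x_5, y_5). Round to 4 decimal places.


Gradient descent on f(x,y) = 6*x^2 + 4*y^2.
Starting point: (-1.0112, -1.8583), alpha = 0.01
Step 1: grad_x = 2*6*-1.0112 = -12.1344, grad_y = 2*4*-1.8583 = -14.8664
  x_1 = -1.0112 - 0.01*-12.1344 = -0.8899
  y_1 = -1.8583 - 0.01*-14.8664 = -1.7096
Step 2: grad_x = 2*6*-0.8899 = -10.6783, grad_y = 2*4*-1.7096 = -13.6771
  x_2 = -0.8899 - 0.01*-10.6783 = -0.7831
  y_2 = -1.7096 - 0.01*-13.6771 = -1.5729
Step 3: grad_x = 2*6*-0.7831 = -9.3969, grad_y = 2*4*-1.5729 = -12.5829
  x_3 = -0.7831 - 0.01*-9.3969 = -0.6891
  y_3 = -1.5729 - 0.01*-12.5829 = -1.447
Step 4: grad_x = 2*6*-0.6891 = -8.2693, grad_y = 2*4*-1.447 = -11.5763
  x_4 = -0.6891 - 0.01*-8.2693 = -0.6064
  y_4 = -1.447 - 0.01*-11.5763 = -1.3313
Step 5: grad_x = 2*6*-0.6064 = -7.2769, grad_y = 2*4*-1.3313 = -10.6502
  x_5 = -0.6064 - 0.01*-7.2769 = -0.5336
  y_5 = -1.3313 - 0.01*-10.6502 = -1.2248
f(-0.5336, -1.2248) = 6*(-0.5336)^2 + 4*(-1.2248)^2 = 7.7089


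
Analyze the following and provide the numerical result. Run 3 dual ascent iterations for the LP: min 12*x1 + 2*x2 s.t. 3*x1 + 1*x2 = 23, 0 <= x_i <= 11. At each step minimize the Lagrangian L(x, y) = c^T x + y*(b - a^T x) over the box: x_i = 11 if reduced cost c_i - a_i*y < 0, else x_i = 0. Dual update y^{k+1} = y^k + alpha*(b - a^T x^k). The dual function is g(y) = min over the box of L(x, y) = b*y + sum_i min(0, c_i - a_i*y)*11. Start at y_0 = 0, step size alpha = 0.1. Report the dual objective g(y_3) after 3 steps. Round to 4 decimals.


Dual ascent for LP: min 12*x1 + 2*x2, 3*x1 + 1*x2 = 23, 0 <= x_i <= 11
Step 1: y^k = 0.0, reduced costs: (12.0, 2.0)
  x^k = (0.0, 0.0), subgradient = b - a^T x = 23.0
  y^{k+1} = 0.0 + 0.1*23.0 = 2.3
Step 2: y^k = 2.3, reduced costs: (5.1, -0.3)
  x^k = (0.0, 11.0), subgradient = b - a^T x = 12.0
  y^{k+1} = 2.3 + 0.1*12.0 = 3.5
Step 3: y^k = 3.5, reduced costs: (1.5, -1.5)
  x^k = (0.0, 11.0), subgradient = b - a^T x = 12.0
  y^{k+1} = 3.5 + 0.1*12.0 = 4.7
Dual objective at y_3 = 4.7: reduced costs (-2.1, -2.7), box minimizer x = (11.0, 11.0)
g(y_3) = b*y + (c1 - a1*y)*x1 + (c2 - a2*y)*x2 = 23*4.7 + (-2.1)*11.0 + (-2.7)*11.0 = 108.1 - 23.1 - 29.7 = 55.3
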